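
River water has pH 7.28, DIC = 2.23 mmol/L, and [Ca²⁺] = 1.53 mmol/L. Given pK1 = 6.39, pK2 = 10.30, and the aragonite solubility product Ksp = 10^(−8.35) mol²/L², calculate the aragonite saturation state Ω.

Ω = 0.646

α₂ = 1 / (1 + [H⁺]/K2 + [H⁺]²/(K1K2)) = 1 / (1 + 10^+3.02 + 10^+2.13)
   = 1 / (1 + 1047.1 + 134.90) = 1/1183.0 = 0.0008453
[CO3²⁻] = α₂ × DIC = 0.0008453 × 2.23 = 0.001885 mmol/L = 1.885 μmol/L
Ksp = 10^(−8.35) = 4.467×10^-9
Ω = [Ca²⁺][CO3²⁻]/Ksp = (1.53×10^-3)(1.885×10^-6) / 4.467×10^-9 = 0.646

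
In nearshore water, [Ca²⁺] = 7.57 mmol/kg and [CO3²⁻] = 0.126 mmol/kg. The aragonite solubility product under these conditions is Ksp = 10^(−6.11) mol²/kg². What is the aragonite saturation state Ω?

Ksp = 10^(−6.11) = 7.762×10^-7
Ω = [Ca²⁺][CO3²⁻]/Ksp = (7.57×10^-3)(0.126×10^-3) / 7.762×10^-7 = 1.23

Ω = 1.23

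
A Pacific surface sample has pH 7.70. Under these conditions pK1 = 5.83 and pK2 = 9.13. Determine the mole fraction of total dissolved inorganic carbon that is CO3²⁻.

α₂ = 1 / (1 + [H⁺]/K2 + [H⁺]²/(K1K2)) = 1 / (1 + 10^+1.43 + 10^-0.44)
   = 1 / (1 + 26.915 + 0.36308) = 1/28.278 = 0.03536

α₂ = 0.0354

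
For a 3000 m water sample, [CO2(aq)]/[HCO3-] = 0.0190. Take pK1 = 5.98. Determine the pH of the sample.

From K1 = [H⁺][HCO3-]/[CO2(aq)]:  pH = pK1 − log₁₀([CO2(aq)]/[HCO3-])
log₁₀(0.0190) = -1.721
pH = 5.98 − (-1.721) = 7.70

pH = 7.70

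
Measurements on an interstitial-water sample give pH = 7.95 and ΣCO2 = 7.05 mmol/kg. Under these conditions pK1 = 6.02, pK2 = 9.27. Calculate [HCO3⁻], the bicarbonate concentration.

[HCO3⁻] = 6.65 mmol/kg

α₁ = 1 / (1 + [H⁺]/K1 + K2/[H⁺]) = 1 / (1 + 10^-1.93 + 10^-1.32)
   = 1 / (1 + 0.011749 + 0.047863) = 1/1.0596 = 0.9437
[HCO3⁻] = α₁ × DIC = 0.9437 × 7.05 = 6.65 mmol/kg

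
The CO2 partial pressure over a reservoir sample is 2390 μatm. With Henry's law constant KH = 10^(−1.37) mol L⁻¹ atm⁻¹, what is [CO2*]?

KH = 10^(−1.37) = 4.266×10^-2 mol L⁻¹ atm⁻¹
[CO2*] = KH · pCO2 = 4.266×10^-2 × 2390×10^-6 atm = 1.02×10^-4 mol/L

[CO2*] = 102 μmol/L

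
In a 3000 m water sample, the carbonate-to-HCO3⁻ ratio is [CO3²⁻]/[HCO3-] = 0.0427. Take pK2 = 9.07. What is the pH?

pH = 7.70

From K2 = [H⁺][CO3²⁻]/[HCO3-]:  pH = pK2 + log₁₀([CO3²⁻]/[HCO3-])
log₁₀(0.0427) = -1.370
pH = 9.07 + (-1.370) = 7.70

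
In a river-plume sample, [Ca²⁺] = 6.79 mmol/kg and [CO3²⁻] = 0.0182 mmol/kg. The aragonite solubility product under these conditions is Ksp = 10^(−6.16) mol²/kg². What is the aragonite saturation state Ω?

Ω = 0.179

Ksp = 10^(−6.16) = 6.918×10^-7
Ω = [Ca²⁺][CO3²⁻]/Ksp = (6.79×10^-3)(0.0182×10^-3) / 6.918×10^-7 = 0.179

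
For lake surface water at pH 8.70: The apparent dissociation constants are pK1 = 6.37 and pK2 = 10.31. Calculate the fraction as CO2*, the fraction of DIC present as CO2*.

α₀ = 1 / (1 + K1/[H⁺] + K1K2/[H⁺]²) = 1 / (1 + 10^+2.33 + 10^+0.72)
   = 1 / (1 + 213.80 + 5.2481) = 1/220.04 = 0.004545

α₀ = 0.00454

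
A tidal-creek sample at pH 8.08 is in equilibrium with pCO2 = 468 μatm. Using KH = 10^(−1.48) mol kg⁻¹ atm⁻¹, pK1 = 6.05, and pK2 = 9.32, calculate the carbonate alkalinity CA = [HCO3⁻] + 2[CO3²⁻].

[CO2*] = KH · pCO2 = 10^(−1.48) × 468×10^-6 = 1.550×10^-5 mol/kg
α₀ = 1/(1 + K1/[H⁺] + K1K2/[H⁺]²) = 1/(1 + 10^+2.03 + 10^+0.79) = 0.008748
DIC = [CO2*]/α₀ = 1.550×10^-5 / 0.008748 = 1.772 mmol/kg
CA = (α₁ + 2α₂)·DIC = (0.9373 + 2×0.05394) × 1.772 = 1.85 mmol/kg

CA = 1.85 mmol/kg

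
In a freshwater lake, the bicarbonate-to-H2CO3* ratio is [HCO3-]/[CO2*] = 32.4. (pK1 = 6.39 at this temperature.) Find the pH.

pH = 7.90

From K1 = [H⁺][HCO3-]/[CO2*]:  pH = pK1 + log₁₀([HCO3-]/[CO2*])
log₁₀(32.4) = +1.511
pH = 6.39 + (+1.511) = 7.90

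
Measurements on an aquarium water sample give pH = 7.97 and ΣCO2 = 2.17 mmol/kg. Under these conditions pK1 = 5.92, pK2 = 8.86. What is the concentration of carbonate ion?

α₂ = 1 / (1 + [H⁺]/K2 + [H⁺]²/(K1K2)) = 1 / (1 + 10^+0.89 + 10^-1.16)
   = 1 / (1 + 7.7625 + 0.069183) = 1/8.8317 = 0.1132
[CO3²⁻] = α₂ × DIC = 0.1132 × 2.17 = 0.246 mmol/kg

[CO3²⁻] = 0.246 mmol/kg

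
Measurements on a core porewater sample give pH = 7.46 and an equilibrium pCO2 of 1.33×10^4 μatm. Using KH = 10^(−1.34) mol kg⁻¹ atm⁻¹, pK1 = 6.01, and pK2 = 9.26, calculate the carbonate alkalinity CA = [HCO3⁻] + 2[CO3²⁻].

[CO2*] = KH · pCO2 = 10^(−1.34) × 1.33×10^4×10^-6 = 6.079×10^-4 mol/kg
α₀ = 1/(1 + K1/[H⁺] + K1K2/[H⁺]²) = 1/(1 + 10^+1.45 + 10^-0.35) = 0.03375
DIC = [CO2*]/α₀ = 6.079×10^-4 / 0.03375 = 18.01 mmol/kg
CA = (α₁ + 2α₂)·DIC = (0.9512 + 2×0.01508) × 18.01 = 17.7 mmol/kg

CA = 17.7 mmol/kg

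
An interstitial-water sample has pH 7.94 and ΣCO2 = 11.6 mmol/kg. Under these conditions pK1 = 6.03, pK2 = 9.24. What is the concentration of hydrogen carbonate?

α₁ = 1 / (1 + [H⁺]/K1 + K2/[H⁺]) = 1 / (1 + 10^-1.91 + 10^-1.30)
   = 1 / (1 + 0.012303 + 0.050119) = 1/1.0624 = 0.9412
[HCO3⁻] = α₁ × DIC = 0.9412 × 11.6 = 10.9 mmol/kg

[HCO3⁻] = 10.9 mmol/kg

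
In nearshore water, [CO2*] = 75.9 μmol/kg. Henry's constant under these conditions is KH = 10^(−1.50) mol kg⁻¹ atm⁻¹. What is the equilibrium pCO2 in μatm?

KH = 10^(−1.50) = 3.162×10^-2 mol kg⁻¹ atm⁻¹
pCO2 = [CO2*]/KH = 75.9×10^-6 / 3.162×10^-2 = 2.40×10^-3 atm = 2400 μatm

pCO2 = 2400 μatm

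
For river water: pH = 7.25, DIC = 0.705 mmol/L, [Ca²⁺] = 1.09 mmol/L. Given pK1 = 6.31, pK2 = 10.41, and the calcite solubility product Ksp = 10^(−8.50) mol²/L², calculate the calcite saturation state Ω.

α₂ = 1 / (1 + [H⁺]/K2 + [H⁺]²/(K1K2)) = 1 / (1 + 10^+3.16 + 10^+2.22)
   = 1 / (1 + 1445.4 + 165.96) = 1/1612.4 = 0.0006202
[CO3²⁻] = α₂ × DIC = 0.0006202 × 0.705 = 0.0004372 mmol/L = 0.4372 μmol/L
Ksp = 10^(−8.50) = 3.162×10^-9
Ω = [Ca²⁺][CO3²⁻]/Ksp = (1.09×10^-3)(4.372×10^-7) / 3.162×10^-9 = 0.151

Ω = 0.151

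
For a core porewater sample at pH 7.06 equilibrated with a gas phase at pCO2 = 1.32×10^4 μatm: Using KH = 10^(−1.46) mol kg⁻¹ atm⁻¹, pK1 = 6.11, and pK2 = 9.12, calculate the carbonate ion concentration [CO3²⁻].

[CO3²⁻] = 0.0355 mmol/kg

[CO2*] = KH · pCO2 = 10^(−1.46) × 1.32×10^4×10^-6 = 4.577×10^-4 mol/kg
α₀ = 1/(1 + K1/[H⁺] + K1K2/[H⁺]²) = 1/(1 + 10^+0.95 + 10^-1.11) = 0.1001
DIC = [CO2*]/α₀ = 4.577×10^-4 / 0.1001 = 4.572 mmol/kg
[CO3²⁻] = α₂·DIC; α₂ = 0.007770, so [CO3²⁻] = 0.007770 × 4.572 = 0.0355 mmol/kg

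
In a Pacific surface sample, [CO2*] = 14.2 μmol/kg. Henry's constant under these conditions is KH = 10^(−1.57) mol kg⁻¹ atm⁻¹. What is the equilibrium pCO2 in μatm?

KH = 10^(−1.57) = 2.692×10^-2 mol kg⁻¹ atm⁻¹
pCO2 = [CO2*]/KH = 14.2×10^-6 / 2.692×10^-2 = 5.28×10^-4 atm = 528 μatm

pCO2 = 528 μatm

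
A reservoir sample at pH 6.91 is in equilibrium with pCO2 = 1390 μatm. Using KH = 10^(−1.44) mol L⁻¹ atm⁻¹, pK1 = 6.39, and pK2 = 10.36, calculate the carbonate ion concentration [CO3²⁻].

[CO2*] = KH · pCO2 = 10^(−1.44) × 1390×10^-6 = 5.047×10^-5 mol/L
α₀ = 1/(1 + K1/[H⁺] + K1K2/[H⁺]²) = 1/(1 + 10^+0.52 + 10^-2.93) = 0.2319
DIC = [CO2*]/α₀ = 5.047×10^-5 / 0.2319 = 0.2176 mmol/L
[CO3²⁻] = α₂·DIC; α₂ = 0.0002724, so [CO3²⁻] = 0.0002724 × 0.2176 = 5.93×10^-5 mmol/L = 0.0593 μmol/L

[CO3²⁻] = 0.0593 μmol/L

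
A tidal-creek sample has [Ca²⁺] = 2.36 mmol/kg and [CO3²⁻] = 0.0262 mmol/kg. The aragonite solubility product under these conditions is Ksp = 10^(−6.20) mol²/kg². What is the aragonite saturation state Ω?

Ω = 0.0980

Ksp = 10^(−6.20) = 6.310×10^-7
Ω = [Ca²⁺][CO3²⁻]/Ksp = (2.36×10^-3)(0.0262×10^-3) / 6.310×10^-7 = 0.0980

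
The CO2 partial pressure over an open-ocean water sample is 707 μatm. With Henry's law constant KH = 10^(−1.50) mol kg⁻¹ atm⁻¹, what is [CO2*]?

[CO2*] = 22.4 μmol/kg

KH = 10^(−1.50) = 3.162×10^-2 mol kg⁻¹ atm⁻¹
[CO2*] = KH · pCO2 = 3.162×10^-2 × 707×10^-6 atm = 2.24×10^-5 mol/kg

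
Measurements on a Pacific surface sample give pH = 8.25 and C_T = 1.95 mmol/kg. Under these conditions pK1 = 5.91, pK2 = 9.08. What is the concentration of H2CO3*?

[CO2*] = 7.73 μmol/kg

α₀ = 1 / (1 + K1/[H⁺] + K1K2/[H⁺]²) = 1 / (1 + 10^+2.34 + 10^+1.51)
   = 1 / (1 + 218.78 + 32.359) = 1/252.14 = 0.003966
[CO2*] = α₀ × DIC = 0.003966 × 1.95 = 0.00773 mmol/kg = 7.73 μmol/kg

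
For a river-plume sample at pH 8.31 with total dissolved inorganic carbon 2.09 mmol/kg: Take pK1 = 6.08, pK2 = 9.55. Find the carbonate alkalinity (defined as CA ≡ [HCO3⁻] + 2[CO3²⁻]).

CA = [HCO3⁻] + 2[CO3²⁻] = (α₁ + 2α₂)·DIC
At pH 8.31: [H⁺]/K1 = 10^-2.23 = 0.0058884, K2/[H⁺] = 10^-1.24 = 0.057544
α₁ = 1/(1 + 0.0058884 + 0.057544) = 1/1.0634 = 0.9404; α₂ = α₁·K2/[H⁺] = 0.05411
α₁ + 2α₂ = 1.0486
CA = 1.0486 × 2.09 = 2.19 mmol/kg

CA = 2.19 mmol/kg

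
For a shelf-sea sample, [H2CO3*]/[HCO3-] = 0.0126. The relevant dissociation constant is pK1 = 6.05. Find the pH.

From K1 = [H⁺][HCO3-]/[H2CO3*]:  pH = pK1 − log₁₀([H2CO3*]/[HCO3-])
log₁₀(0.0126) = -1.900
pH = 6.05 − (-1.900) = 7.95

pH = 7.95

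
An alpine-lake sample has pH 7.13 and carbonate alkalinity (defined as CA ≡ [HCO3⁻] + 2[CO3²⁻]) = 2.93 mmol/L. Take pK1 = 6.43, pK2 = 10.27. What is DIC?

CA = [HCO3⁻] + 2[CO3²⁻] = (α₁ + 2α₂)·DIC
At pH 7.13: [H⁺]/K1 = 10^-0.70 = 0.19953, K2/[H⁺] = 10^-3.14 = 0.00072444
α₁ = 1/(1 + 0.19953 + 0.00072444) = 1/1.2003 = 0.8332; α₂ = α₁·K2/[H⁺] = 0.0006036
α₁ + 2α₂ = 0.8344
DIC = CA / (α₁ + 2α₂) = 2.93 / 0.8344 = 3.51 mmol/L

DIC = 3.51 mmol/L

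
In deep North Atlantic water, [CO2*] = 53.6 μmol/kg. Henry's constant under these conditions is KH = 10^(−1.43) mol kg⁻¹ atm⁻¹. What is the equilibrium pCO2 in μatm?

pCO2 = 1440 μatm

KH = 10^(−1.43) = 3.715×10^-2 mol kg⁻¹ atm⁻¹
pCO2 = [CO2*]/KH = 53.6×10^-6 / 3.715×10^-2 = 1.44×10^-3 atm = 1440 μatm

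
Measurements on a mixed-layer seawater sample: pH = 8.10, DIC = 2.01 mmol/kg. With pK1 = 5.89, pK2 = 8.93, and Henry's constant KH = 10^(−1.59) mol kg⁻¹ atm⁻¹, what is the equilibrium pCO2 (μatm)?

pCO2 = 418 μatm

α₀ = 1 / (1 + K1/[H⁺] + K1K2/[H⁺]²) = 1 / (1 + 10^+2.21 + 10^+1.38)
   = 1 / (1 + 162.18 + 23.988) = 1/187.17 = 0.005343
[CO2*] = α₀ × DIC = 0.005343 × 2.01 = 0.01074 mmol/kg = 10.74 μmol/kg
pCO2 = [CO2*]/KH = 1.074×10^-5 / 2.570×10^-2 = 418 μatm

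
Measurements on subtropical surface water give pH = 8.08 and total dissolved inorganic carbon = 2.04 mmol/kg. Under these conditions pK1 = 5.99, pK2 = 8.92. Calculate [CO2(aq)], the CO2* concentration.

[CO2*] = 14.4 μmol/kg

α₀ = 1 / (1 + K1/[H⁺] + K1K2/[H⁺]²) = 1 / (1 + 10^+2.09 + 10^+1.25)
   = 1 / (1 + 123.03 + 17.783) = 1/141.81 = 0.007052
[CO2*] = α₀ × DIC = 0.007052 × 2.04 = 0.0144 mmol/kg = 14.4 μmol/kg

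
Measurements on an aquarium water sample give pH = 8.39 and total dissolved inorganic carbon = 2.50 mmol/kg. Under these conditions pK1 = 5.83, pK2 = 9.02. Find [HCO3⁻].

[HCO3⁻] = 2.02 mmol/kg

α₁ = 1 / (1 + [H⁺]/K1 + K2/[H⁺]) = 1 / (1 + 10^-2.56 + 10^-0.63)
   = 1 / (1 + 0.0027542 + 0.23442) = 1/1.2372 = 0.8083
[HCO3⁻] = α₁ × DIC = 0.8083 × 2.50 = 2.02 mmol/kg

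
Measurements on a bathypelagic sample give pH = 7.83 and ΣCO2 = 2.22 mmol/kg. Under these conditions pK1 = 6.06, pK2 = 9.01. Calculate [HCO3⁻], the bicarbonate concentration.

[HCO3⁻] = 2.05 mmol/kg

α₁ = 1 / (1 + [H⁺]/K1 + K2/[H⁺]) = 1 / (1 + 10^-1.77 + 10^-1.18)
   = 1 / (1 + 0.016982 + 0.066069) = 1/1.0831 = 0.9233
[HCO3⁻] = α₁ × DIC = 0.9233 × 2.22 = 2.05 mmol/kg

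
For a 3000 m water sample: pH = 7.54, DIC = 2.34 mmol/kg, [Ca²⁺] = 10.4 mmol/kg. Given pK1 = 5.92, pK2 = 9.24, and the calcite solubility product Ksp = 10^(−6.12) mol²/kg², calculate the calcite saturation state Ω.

Ω = 0.613

α₂ = 1 / (1 + [H⁺]/K2 + [H⁺]²/(K1K2)) = 1 / (1 + 10^+1.70 + 10^+0.08)
   = 1 / (1 + 50.119 + 1.2023) = 1/52.321 = 0.01911
[CO3²⁻] = α₂ × DIC = 0.01911 × 2.34 = 0.04472 mmol/kg
Ksp = 10^(−6.12) = 7.586×10^-7
Ω = [Ca²⁺][CO3²⁻]/Ksp = (10.4×10^-3)(4.472×10^-5) / 7.586×10^-7 = 0.613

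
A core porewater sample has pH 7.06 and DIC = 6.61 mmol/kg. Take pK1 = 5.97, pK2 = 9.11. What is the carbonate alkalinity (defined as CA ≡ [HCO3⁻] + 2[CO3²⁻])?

CA = 6.17 mmol/kg

CA = [HCO3⁻] + 2[CO3²⁻] = (α₁ + 2α₂)·DIC
At pH 7.06: [H⁺]/K1 = 10^-1.09 = 0.081283, K2/[H⁺] = 10^-2.05 = 0.0089125
α₁ = 1/(1 + 0.081283 + 0.0089125) = 1/1.0902 = 0.9173; α₂ = α₁·K2/[H⁺] = 0.008175
α₁ + 2α₂ = 0.9336
CA = 0.9336 × 6.61 = 6.17 mmol/kg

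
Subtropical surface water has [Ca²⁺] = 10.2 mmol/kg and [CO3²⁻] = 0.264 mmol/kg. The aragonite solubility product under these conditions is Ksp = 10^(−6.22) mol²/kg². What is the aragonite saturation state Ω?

Ω = 4.47

Ksp = 10^(−6.22) = 6.026×10^-7
Ω = [Ca²⁺][CO3²⁻]/Ksp = (10.2×10^-3)(0.264×10^-3) / 6.026×10^-7 = 4.47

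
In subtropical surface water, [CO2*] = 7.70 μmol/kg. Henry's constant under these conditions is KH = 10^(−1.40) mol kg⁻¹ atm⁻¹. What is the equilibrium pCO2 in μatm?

KH = 10^(−1.40) = 3.981×10^-2 mol kg⁻¹ atm⁻¹
pCO2 = [CO2*]/KH = 7.70×10^-6 / 3.981×10^-2 = 1.93×10^-4 atm = 193 μatm

pCO2 = 193 μatm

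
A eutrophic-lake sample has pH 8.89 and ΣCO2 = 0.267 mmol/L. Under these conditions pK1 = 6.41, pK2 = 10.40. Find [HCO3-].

[HCO3⁻] = 0.258 mmol/L

α₁ = 1 / (1 + [H⁺]/K1 + K2/[H⁺]) = 1 / (1 + 10^-2.48 + 10^-1.51)
   = 1 / (1 + 0.0033113 + 0.030903) = 1/1.0342 = 0.9669
[HCO3⁻] = α₁ × DIC = 0.9669 × 0.267 = 0.258 mmol/L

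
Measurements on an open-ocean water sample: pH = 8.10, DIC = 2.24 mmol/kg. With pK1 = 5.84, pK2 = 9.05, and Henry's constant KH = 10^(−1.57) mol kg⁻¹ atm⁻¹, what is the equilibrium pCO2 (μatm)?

pCO2 = 409 μatm

α₀ = 1 / (1 + K1/[H⁺] + K1K2/[H⁺]²) = 1 / (1 + 10^+2.26 + 10^+1.31)
   = 1 / (1 + 181.97 + 20.417) = 1/203.39 = 0.004917
[CO2*] = α₀ × DIC = 0.004917 × 2.24 = 0.01101 mmol/kg = 11.01 μmol/kg
pCO2 = [CO2*]/KH = 1.101×10^-5 / 2.692×10^-2 = 409 μatm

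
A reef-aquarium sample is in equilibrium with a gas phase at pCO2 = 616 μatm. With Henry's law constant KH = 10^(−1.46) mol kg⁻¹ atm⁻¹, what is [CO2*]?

KH = 10^(−1.46) = 3.467×10^-2 mol kg⁻¹ atm⁻¹
[CO2*] = KH · pCO2 = 3.467×10^-2 × 616×10^-6 atm = 2.14×10^-5 mol/kg

[CO2*] = 21.4 μmol/kg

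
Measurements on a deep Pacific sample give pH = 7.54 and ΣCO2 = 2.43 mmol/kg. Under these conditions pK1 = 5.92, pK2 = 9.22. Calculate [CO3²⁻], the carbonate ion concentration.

α₂ = 1 / (1 + [H⁺]/K2 + [H⁺]²/(K1K2)) = 1 / (1 + 10^+1.68 + 10^+0.06)
   = 1 / (1 + 47.863 + 1.1482) = 1/50.011 = 0.02000
[CO3²⁻] = α₂ × DIC = 0.02000 × 2.43 = 0.0486 mmol/kg

[CO3²⁻] = 0.0486 mmol/kg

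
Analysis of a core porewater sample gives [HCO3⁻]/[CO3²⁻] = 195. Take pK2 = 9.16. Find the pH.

From K2 = [H⁺][CO3²⁻]/[HCO3⁻]:  pH = pK2 − log₁₀([HCO3⁻]/[CO3²⁻])
log₁₀(195) = +2.290
pH = 9.16 − (+2.290) = 6.87

pH = 6.87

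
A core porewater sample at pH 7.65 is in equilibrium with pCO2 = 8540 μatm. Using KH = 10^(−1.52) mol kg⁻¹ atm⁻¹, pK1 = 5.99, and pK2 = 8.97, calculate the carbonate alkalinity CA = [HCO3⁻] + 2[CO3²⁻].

[CO2*] = KH · pCO2 = 10^(−1.52) × 8540×10^-6 = 2.579×10^-4 mol/kg
α₀ = 1/(1 + K1/[H⁺] + K1K2/[H⁺]²) = 1/(1 + 10^+1.66 + 10^+0.34) = 0.02045
DIC = [CO2*]/α₀ = 2.579×10^-4 / 0.02045 = 12.61 mmol/kg
CA = (α₁ + 2α₂)·DIC = (0.9348 + 2×0.04474) × 12.61 = 12.9 mmol/kg

CA = 12.9 mmol/kg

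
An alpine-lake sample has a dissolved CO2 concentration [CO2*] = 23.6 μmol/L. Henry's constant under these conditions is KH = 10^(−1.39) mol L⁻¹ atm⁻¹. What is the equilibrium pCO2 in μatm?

KH = 10^(−1.39) = 4.074×10^-2 mol L⁻¹ atm⁻¹
pCO2 = [CO2*]/KH = 23.6×10^-6 / 4.074×10^-2 = 5.79×10^-4 atm = 579 μatm

pCO2 = 579 μatm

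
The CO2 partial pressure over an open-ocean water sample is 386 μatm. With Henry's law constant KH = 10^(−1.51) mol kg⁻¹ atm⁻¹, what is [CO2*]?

KH = 10^(−1.51) = 3.090×10^-2 mol kg⁻¹ atm⁻¹
[CO2*] = KH · pCO2 = 3.090×10^-2 × 386×10^-6 atm = 1.19×10^-5 mol/kg

[CO2*] = 11.9 μmol/kg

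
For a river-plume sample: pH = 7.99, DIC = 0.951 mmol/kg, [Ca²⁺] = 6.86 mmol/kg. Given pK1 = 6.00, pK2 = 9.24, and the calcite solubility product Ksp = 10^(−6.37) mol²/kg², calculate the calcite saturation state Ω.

α₂ = 1 / (1 + [H⁺]/K2 + [H⁺]²/(K1K2)) = 1 / (1 + 10^+1.25 + 10^-0.74)
   = 1 / (1 + 17.783 + 0.18197) = 1/18.965 = 0.05273
[CO3²⁻] = α₂ × DIC = 0.05273 × 0.951 = 0.05015 mmol/kg
Ksp = 10^(−6.37) = 4.266×10^-7
Ω = [Ca²⁺][CO3²⁻]/Ksp = (6.86×10^-3)(5.015×10^-5) / 4.266×10^-7 = 0.806

Ω = 0.806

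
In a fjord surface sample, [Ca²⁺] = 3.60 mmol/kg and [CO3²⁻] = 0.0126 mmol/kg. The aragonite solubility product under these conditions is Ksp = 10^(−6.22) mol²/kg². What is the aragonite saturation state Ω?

Ksp = 10^(−6.22) = 6.026×10^-7
Ω = [Ca²⁺][CO3²⁻]/Ksp = (3.60×10^-3)(0.0126×10^-3) / 6.026×10^-7 = 0.0753

Ω = 0.0753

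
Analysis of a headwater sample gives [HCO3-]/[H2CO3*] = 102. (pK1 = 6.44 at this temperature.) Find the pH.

From K1 = [H⁺][HCO3-]/[H2CO3*]:  pH = pK1 + log₁₀([HCO3-]/[H2CO3*])
log₁₀(102) = +2.009
pH = 6.44 + (+2.009) = 8.45

pH = 8.45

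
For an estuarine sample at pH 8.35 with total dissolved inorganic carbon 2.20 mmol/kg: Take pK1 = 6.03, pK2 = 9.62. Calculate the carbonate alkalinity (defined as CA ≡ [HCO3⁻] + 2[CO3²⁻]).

CA = [HCO3⁻] + 2[CO3²⁻] = (α₁ + 2α₂)·DIC
At pH 8.35: [H⁺]/K1 = 10^-2.32 = 0.0047863, K2/[H⁺] = 10^-1.27 = 0.053703
α₁ = 1/(1 + 0.0047863 + 0.053703) = 1/1.0585 = 0.9447; α₂ = α₁·K2/[H⁺] = 0.05074
α₁ + 2α₂ = 1.0462
CA = 1.0462 × 2.20 = 2.30 mmol/kg

CA = 2.30 mmol/kg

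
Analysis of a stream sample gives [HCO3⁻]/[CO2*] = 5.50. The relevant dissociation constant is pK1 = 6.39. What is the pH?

pH = 7.13

From K1 = [H⁺][HCO3⁻]/[CO2*]:  pH = pK1 + log₁₀([HCO3⁻]/[CO2*])
log₁₀(5.50) = +0.740
pH = 6.39 + (+0.740) = 7.13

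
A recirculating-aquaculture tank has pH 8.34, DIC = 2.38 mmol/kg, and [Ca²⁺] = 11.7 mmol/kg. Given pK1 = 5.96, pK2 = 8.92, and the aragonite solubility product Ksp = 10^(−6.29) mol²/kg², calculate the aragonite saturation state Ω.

α₂ = 1 / (1 + [H⁺]/K2 + [H⁺]²/(K1K2)) = 1 / (1 + 10^+0.58 + 10^-1.80)
   = 1 / (1 + 3.8019 + 0.015849) = 1/4.8177 = 0.2076
[CO3²⁻] = α₂ × DIC = 0.2076 × 2.38 = 0.4940 mmol/kg
Ksp = 10^(−6.29) = 5.129×10^-7
Ω = [Ca²⁺][CO3²⁻]/Ksp = (11.7×10^-3)(4.940×10^-4) / 5.129×10^-7 = 11.3

Ω = 11.3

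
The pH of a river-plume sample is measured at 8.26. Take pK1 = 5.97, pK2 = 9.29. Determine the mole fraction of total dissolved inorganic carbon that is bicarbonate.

α₁ = 0.910

α₁ = 1 / (1 + [H⁺]/K1 + K2/[H⁺]) = 1 / (1 + 10^-2.29 + 10^-1.03)
   = 1 / (1 + 0.0051286 + 0.093325) = 1/1.0985 = 0.9104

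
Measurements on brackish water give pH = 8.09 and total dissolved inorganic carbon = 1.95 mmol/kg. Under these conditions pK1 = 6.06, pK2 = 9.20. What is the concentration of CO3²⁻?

[CO3²⁻] = 0.139 mmol/kg

α₂ = 1 / (1 + [H⁺]/K2 + [H⁺]²/(K1K2)) = 1 / (1 + 10^+1.11 + 10^-0.92)
   = 1 / (1 + 12.882 + 0.12023) = 1/14.003 = 0.07141
[CO3²⁻] = α₂ × DIC = 0.07141 × 1.95 = 0.139 mmol/kg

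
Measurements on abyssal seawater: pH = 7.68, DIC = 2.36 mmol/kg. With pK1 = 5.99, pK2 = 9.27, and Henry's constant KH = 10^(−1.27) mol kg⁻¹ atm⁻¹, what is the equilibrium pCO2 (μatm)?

α₀ = 1 / (1 + K1/[H⁺] + K1K2/[H⁺]²) = 1 / (1 + 10^+1.69 + 10^+0.10)
   = 1 / (1 + 48.978 + 1.2589) = 1/51.237 = 0.01952
[CO2*] = α₀ × DIC = 0.01952 × 2.36 = 0.04606 mmol/kg
pCO2 = [CO2*]/KH = 4.606×10^-5 / 5.370×10^-2 = 858 μatm

pCO2 = 858 μatm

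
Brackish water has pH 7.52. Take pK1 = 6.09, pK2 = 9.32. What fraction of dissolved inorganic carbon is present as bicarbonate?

α₁ = 0.950

α₁ = 1 / (1 + [H⁺]/K1 + K2/[H⁺]) = 1 / (1 + 10^-1.43 + 10^-1.80)
   = 1 / (1 + 0.037154 + 0.015849) = 1/1.0530 = 0.9497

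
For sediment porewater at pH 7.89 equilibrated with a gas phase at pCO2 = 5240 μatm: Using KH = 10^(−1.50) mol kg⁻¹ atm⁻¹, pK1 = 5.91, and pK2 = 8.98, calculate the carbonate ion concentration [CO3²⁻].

[CO2*] = KH · pCO2 = 10^(−1.50) × 5240×10^-6 = 1.657×10^-4 mol/kg
α₀ = 1/(1 + K1/[H⁺] + K1K2/[H⁺]²) = 1/(1 + 10^+1.98 + 10^+0.89) = 0.009591
DIC = [CO2*]/α₀ = 1.657×10^-4 / 0.009591 = 17.28 mmol/kg
[CO3²⁻] = α₂·DIC; α₂ = 0.07445, so [CO3²⁻] = 0.07445 × 17.28 = 1.29 mmol/kg

[CO3²⁻] = 1.29 mmol/kg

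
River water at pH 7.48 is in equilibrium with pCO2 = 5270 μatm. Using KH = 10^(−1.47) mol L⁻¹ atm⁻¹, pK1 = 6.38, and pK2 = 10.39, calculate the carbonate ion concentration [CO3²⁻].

[CO3²⁻] = 2.77 μmol/L

[CO2*] = KH · pCO2 = 10^(−1.47) × 5270×10^-6 = 1.786×10^-4 mol/L
α₀ = 1/(1 + K1/[H⁺] + K1K2/[H⁺]²) = 1/(1 + 10^+1.10 + 10^-1.81) = 0.07350
DIC = [CO2*]/α₀ = 1.786×10^-4 / 0.07350 = 2.429 mmol/L
[CO3²⁻] = α₂·DIC; α₂ = 0.001138, so [CO3²⁻] = 0.001138 × 2.429 = 0.00277 mmol/L = 2.77 μmol/L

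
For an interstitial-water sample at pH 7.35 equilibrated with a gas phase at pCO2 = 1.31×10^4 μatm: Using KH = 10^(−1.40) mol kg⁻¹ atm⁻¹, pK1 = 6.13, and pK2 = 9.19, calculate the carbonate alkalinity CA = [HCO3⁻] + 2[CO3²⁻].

CA = 8.91 mmol/kg

[CO2*] = KH · pCO2 = 10^(−1.40) × 1.31×10^4×10^-6 = 5.215×10^-4 mol/kg
α₀ = 1/(1 + K1/[H⁺] + K1K2/[H⁺]²) = 1/(1 + 10^+1.22 + 10^-0.62) = 0.05607
DIC = [CO2*]/α₀ = 5.215×10^-4 / 0.05607 = 9.302 mmol/kg
CA = (α₁ + 2α₂)·DIC = (0.9305 + 2×0.01345) × 9.302 = 8.91 mmol/kg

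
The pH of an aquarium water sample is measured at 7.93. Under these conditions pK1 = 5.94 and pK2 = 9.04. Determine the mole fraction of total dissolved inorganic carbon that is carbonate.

α₂ = 0.0714

α₂ = 1 / (1 + [H⁺]/K2 + [H⁺]²/(K1K2)) = 1 / (1 + 10^+1.11 + 10^-0.88)
   = 1 / (1 + 12.882 + 0.13183) = 1/14.014 = 0.07136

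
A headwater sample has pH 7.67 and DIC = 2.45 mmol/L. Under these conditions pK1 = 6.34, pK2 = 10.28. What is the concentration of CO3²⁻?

[CO3²⁻] = 5.73 μmol/L

α₂ = 1 / (1 + [H⁺]/K2 + [H⁺]²/(K1K2)) = 1 / (1 + 10^+2.61 + 10^+1.28)
   = 1 / (1 + 407.38 + 19.055) = 1/427.43 = 0.002340
[CO3²⁻] = α₂ × DIC = 0.002340 × 2.45 = 0.00573 mmol/L = 5.73 μmol/L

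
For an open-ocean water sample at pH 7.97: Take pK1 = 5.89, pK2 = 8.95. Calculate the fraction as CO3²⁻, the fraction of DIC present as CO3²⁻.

α₂ = 1 / (1 + [H⁺]/K2 + [H⁺]²/(K1K2)) = 1 / (1 + 10^+0.98 + 10^-1.10)
   = 1 / (1 + 9.5499 + 0.079433) = 1/10.629 = 0.09408

α₂ = 0.0941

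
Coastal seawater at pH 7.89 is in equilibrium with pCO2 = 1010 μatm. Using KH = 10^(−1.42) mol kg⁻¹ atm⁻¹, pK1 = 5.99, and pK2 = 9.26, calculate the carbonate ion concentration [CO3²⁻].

[CO3²⁻] = 0.130 mmol/kg

[CO2*] = KH · pCO2 = 10^(−1.42) × 1010×10^-6 = 3.840×10^-5 mol/kg
α₀ = 1/(1 + K1/[H⁺] + K1K2/[H⁺]²) = 1/(1 + 10^+1.90 + 10^+0.53) = 0.01193
DIC = [CO2*]/α₀ = 3.840×10^-5 / 0.01193 = 3.219 mmol/kg
[CO3²⁻] = α₂·DIC; α₂ = 0.04042, so [CO3²⁻] = 0.04042 × 3.219 = 0.130 mmol/kg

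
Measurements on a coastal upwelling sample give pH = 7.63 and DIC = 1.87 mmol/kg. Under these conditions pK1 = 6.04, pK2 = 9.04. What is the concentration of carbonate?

[CO3²⁻] = 0.0683 mmol/kg

α₂ = 1 / (1 + [H⁺]/K2 + [H⁺]²/(K1K2)) = 1 / (1 + 10^+1.41 + 10^-0.18)
   = 1 / (1 + 25.704 + 0.66069) = 1/27.365 = 0.03654
[CO3²⁻] = α₂ × DIC = 0.03654 × 1.87 = 0.0683 mmol/kg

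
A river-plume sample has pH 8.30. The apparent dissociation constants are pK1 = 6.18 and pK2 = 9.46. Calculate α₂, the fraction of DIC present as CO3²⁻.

α₂ = 1 / (1 + [H⁺]/K2 + [H⁺]²/(K1K2)) = 1 / (1 + 10^+1.16 + 10^-0.96)
   = 1 / (1 + 14.454 + 0.10965) = 1/15.564 = 0.06425

α₂ = 0.0643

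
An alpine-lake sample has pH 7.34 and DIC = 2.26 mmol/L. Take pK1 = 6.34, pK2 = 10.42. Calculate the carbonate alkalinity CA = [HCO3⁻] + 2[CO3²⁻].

CA = [HCO3⁻] + 2[CO3²⁻] = (α₁ + 2α₂)·DIC
At pH 7.34: [H⁺]/K1 = 10^-1.00 = 0.10000, K2/[H⁺] = 10^-3.08 = 0.00083176
α₁ = 1/(1 + 0.10000 + 0.00083176) = 1/1.1008 = 0.9084; α₂ = α₁·K2/[H⁺] = 0.0007556
α₁ + 2α₂ = 0.9099
CA = 0.9099 × 2.26 = 2.06 mmol/L

CA = 2.06 mmol/L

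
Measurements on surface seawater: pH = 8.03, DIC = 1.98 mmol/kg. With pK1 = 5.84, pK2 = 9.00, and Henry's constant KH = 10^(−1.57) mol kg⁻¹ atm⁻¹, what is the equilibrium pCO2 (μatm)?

α₀ = 1 / (1 + K1/[H⁺] + K1K2/[H⁺]²) = 1 / (1 + 10^+2.19 + 10^+1.22)
   = 1 / (1 + 154.88 + 16.596) = 1/172.48 = 0.005798
[CO2*] = α₀ × DIC = 0.005798 × 1.98 = 0.01148 mmol/kg = 11.48 μmol/kg
pCO2 = [CO2*]/KH = 1.148×10^-5 / 2.692×10^-2 = 427 μatm

pCO2 = 427 μatm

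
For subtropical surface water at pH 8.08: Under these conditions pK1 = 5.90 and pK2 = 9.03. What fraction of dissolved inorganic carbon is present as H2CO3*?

α₀ = 0.00591

α₀ = 1 / (1 + K1/[H⁺] + K1K2/[H⁺]²) = 1 / (1 + 10^+2.18 + 10^+1.23)
   = 1 / (1 + 151.36 + 16.982) = 1/169.34 = 0.005905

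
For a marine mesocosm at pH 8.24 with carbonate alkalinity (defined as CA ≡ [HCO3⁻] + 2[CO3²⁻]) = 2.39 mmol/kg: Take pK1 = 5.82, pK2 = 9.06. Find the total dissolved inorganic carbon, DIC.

CA = [HCO3⁻] + 2[CO3²⁻] = (α₁ + 2α₂)·DIC
At pH 8.24: [H⁺]/K1 = 10^-2.42 = 0.0038019, K2/[H⁺] = 10^-0.82 = 0.15136
α₁ = 1/(1 + 0.0038019 + 0.15136) = 1/1.1552 = 0.8657; α₂ = α₁·K2/[H⁺] = 0.1310
α₁ + 2α₂ = 1.1277
DIC = CA / (α₁ + 2α₂) = 2.39 / 1.1277 = 2.12 mmol/kg

DIC = 2.12 mmol/kg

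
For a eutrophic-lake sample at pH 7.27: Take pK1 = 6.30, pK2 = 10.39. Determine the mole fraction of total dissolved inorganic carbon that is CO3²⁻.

α₂ = 1 / (1 + [H⁺]/K2 + [H⁺]²/(K1K2)) = 1 / (1 + 10^+3.12 + 10^+2.15)
   = 1 / (1 + 1318.3 + 141.25) = 1/1460.5 = 0.0006847

α₂ = 0.000685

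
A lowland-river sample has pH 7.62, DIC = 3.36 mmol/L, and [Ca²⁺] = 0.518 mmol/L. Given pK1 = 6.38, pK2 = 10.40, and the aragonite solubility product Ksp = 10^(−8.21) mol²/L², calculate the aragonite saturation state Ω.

Ω = 0.442

α₂ = 1 / (1 + [H⁺]/K2 + [H⁺]²/(K1K2)) = 1 / (1 + 10^+2.78 + 10^+1.54)
   = 1 / (1 + 602.56 + 34.674) = 1/638.23 = 0.001567
[CO3²⁻] = α₂ × DIC = 0.001567 × 3.36 = 0.005265 mmol/L = 5.265 μmol/L
Ksp = 10^(−8.21) = 6.166×10^-9
Ω = [Ca²⁺][CO3²⁻]/Ksp = (0.518×10^-3)(5.265×10^-6) / 6.166×10^-9 = 0.442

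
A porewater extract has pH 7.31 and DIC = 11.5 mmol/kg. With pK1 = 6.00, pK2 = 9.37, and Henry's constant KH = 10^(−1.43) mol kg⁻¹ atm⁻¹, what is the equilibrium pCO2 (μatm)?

α₀ = 1 / (1 + K1/[H⁺] + K1K2/[H⁺]²) = 1 / (1 + 10^+1.31 + 10^-0.75)
   = 1 / (1 + 20.417 + 0.17783) = 1/21.595 = 0.04631
[CO2*] = α₀ × DIC = 0.04631 × 11.5 = 0.5325 mmol/kg
pCO2 = [CO2*]/KH = 5.325×10^-4 / 3.715×10^-2 = 1.43×10^4 μatm

pCO2 = 1.43×10^4 μatm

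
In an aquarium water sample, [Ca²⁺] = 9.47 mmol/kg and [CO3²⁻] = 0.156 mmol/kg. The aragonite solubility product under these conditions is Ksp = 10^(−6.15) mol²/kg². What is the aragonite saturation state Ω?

Ksp = 10^(−6.15) = 7.079×10^-7
Ω = [Ca²⁺][CO3²⁻]/Ksp = (9.47×10^-3)(0.156×10^-3) / 7.079×10^-7 = 2.09

Ω = 2.09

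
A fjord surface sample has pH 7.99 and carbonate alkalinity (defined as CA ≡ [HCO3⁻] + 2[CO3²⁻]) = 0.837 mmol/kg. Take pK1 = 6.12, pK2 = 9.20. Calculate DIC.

CA = [HCO3⁻] + 2[CO3²⁻] = (α₁ + 2α₂)·DIC
At pH 7.99: [H⁺]/K1 = 10^-1.87 = 0.013490, K2/[H⁺] = 10^-1.21 = 0.061660
α₁ = 1/(1 + 0.013490 + 0.061660) = 1/1.0751 = 0.9301; α₂ = α₁·K2/[H⁺] = 0.05735
α₁ + 2α₂ = 1.0448
DIC = CA / (α₁ + 2α₂) = 0.837 / 1.0448 = 0.801 mmol/kg

DIC = 0.801 mmol/kg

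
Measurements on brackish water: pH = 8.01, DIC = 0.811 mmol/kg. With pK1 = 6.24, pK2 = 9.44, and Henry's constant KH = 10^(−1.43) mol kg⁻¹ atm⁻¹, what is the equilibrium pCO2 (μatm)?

α₀ = 1 / (1 + K1/[H⁺] + K1K2/[H⁺]²) = 1 / (1 + 10^+1.77 + 10^+0.34)
   = 1 / (1 + 58.884 + 2.1878) = 1/62.072 = 0.01611
[CO2*] = α₀ × DIC = 0.01611 × 0.811 = 0.01307 mmol/kg = 13.07 μmol/kg
pCO2 = [CO2*]/KH = 1.307×10^-5 / 3.715×10^-2 = 352 μatm

pCO2 = 352 μatm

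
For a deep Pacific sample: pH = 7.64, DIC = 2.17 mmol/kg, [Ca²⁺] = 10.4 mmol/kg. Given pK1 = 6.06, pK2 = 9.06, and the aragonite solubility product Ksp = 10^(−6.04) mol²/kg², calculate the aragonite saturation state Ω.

Ω = 0.884

α₂ = 1 / (1 + [H⁺]/K2 + [H⁺]²/(K1K2)) = 1 / (1 + 10^+1.42 + 10^-0.16)
   = 1 / (1 + 26.303 + 0.69183) = 1/27.995 = 0.03572
[CO3²⁻] = α₂ × DIC = 0.03572 × 2.17 = 0.07752 mmol/kg
Ksp = 10^(−6.04) = 9.120×10^-7
Ω = [Ca²⁺][CO3²⁻]/Ksp = (10.4×10^-3)(7.752×10^-5) / 9.120×10^-7 = 0.884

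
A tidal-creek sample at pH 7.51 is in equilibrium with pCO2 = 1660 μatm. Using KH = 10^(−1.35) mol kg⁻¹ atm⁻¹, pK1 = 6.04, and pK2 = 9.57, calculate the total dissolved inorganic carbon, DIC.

[CO2*] = KH · pCO2 = 10^(−1.35) × 1660×10^-6 = 7.415×10^-5 mol/kg
α₀ = 1/(1 + K1/[H⁺] + K1K2/[H⁺]²) = 1/(1 + 10^+1.47 + 10^-0.59) = 0.03250
DIC = [CO2*]/α₀ = 7.415×10^-5 / 0.03250 = 2.28 mmol/kg

DIC = 2.28 mmol/kg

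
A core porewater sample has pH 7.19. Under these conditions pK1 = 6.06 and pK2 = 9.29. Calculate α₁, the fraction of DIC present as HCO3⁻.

α₁ = 0.924

α₁ = 1 / (1 + [H⁺]/K1 + K2/[H⁺]) = 1 / (1 + 10^-1.13 + 10^-2.10)
   = 1 / (1 + 0.074131 + 0.0079433) = 1/1.0821 = 0.9242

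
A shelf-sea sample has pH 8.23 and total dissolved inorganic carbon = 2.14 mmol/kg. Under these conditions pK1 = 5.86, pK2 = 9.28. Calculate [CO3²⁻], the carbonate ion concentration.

α₂ = 1 / (1 + [H⁺]/K2 + [H⁺]²/(K1K2)) = 1 / (1 + 10^+1.05 + 10^-1.32)
   = 1 / (1 + 11.220 + 0.047863) = 1/12.268 = 0.08151
[CO3²⁻] = α₂ × DIC = 0.08151 × 2.14 = 0.174 mmol/kg

[CO3²⁻] = 0.174 mmol/kg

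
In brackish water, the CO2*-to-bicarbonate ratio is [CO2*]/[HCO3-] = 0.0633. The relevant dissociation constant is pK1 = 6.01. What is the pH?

From K1 = [H⁺][HCO3-]/[CO2*]:  pH = pK1 − log₁₀([CO2*]/[HCO3-])
log₁₀(0.0633) = -1.199
pH = 6.01 − (-1.199) = 7.21

pH = 7.21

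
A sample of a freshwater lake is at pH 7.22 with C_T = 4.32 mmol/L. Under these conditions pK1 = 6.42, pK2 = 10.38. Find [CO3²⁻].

[CO3²⁻] = 2.58 μmol/L

α₂ = 1 / (1 + [H⁺]/K2 + [H⁺]²/(K1K2)) = 1 / (1 + 10^+3.16 + 10^+2.36)
   = 1 / (1 + 1445.4 + 229.09) = 1/1675.5 = 0.0005968
[CO3²⁻] = α₂ × DIC = 0.0005968 × 4.32 = 0.00258 mmol/L = 2.58 μmol/L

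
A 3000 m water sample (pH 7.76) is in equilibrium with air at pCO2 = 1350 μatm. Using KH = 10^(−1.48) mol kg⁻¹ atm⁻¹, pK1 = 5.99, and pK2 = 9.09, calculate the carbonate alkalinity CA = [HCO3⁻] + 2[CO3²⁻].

[CO2*] = KH · pCO2 = 10^(−1.48) × 1350×10^-6 = 4.470×10^-5 mol/kg
α₀ = 1/(1 + K1/[H⁺] + K1K2/[H⁺]²) = 1/(1 + 10^+1.77 + 10^+0.44) = 0.01596
DIC = [CO2*]/α₀ = 4.470×10^-5 / 0.01596 = 2.800 mmol/kg
CA = (α₁ + 2α₂)·DIC = (0.9401 + 2×0.04397) × 2.800 = 2.88 mmol/kg

CA = 2.88 mmol/kg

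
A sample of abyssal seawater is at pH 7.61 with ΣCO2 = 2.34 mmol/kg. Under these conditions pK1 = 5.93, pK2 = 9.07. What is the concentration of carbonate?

α₂ = 1 / (1 + [H⁺]/K2 + [H⁺]²/(K1K2)) = 1 / (1 + 10^+1.46 + 10^-0.22)
   = 1 / (1 + 28.840 + 0.60256) = 1/30.443 = 0.03285
[CO3²⁻] = α₂ × DIC = 0.03285 × 2.34 = 0.0769 mmol/kg

[CO3²⁻] = 0.0769 mmol/kg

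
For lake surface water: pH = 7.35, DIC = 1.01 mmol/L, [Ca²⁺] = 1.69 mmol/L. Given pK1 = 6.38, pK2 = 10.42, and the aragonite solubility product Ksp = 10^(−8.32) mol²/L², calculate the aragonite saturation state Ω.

α₂ = 1 / (1 + [H⁺]/K2 + [H⁺]²/(K1K2)) = 1 / (1 + 10^+3.07 + 10^+2.10)
   = 1 / (1 + 1174.9 + 125.89) = 1/1301.8 = 0.0007682
[CO3²⁻] = α₂ × DIC = 0.0007682 × 1.01 = 0.0007759 mmol/L = 0.7759 μmol/L
Ksp = 10^(−8.32) = 4.786×10^-9
Ω = [Ca²⁺][CO3²⁻]/Ksp = (1.69×10^-3)(7.759×10^-7) / 4.786×10^-9 = 0.274

Ω = 0.274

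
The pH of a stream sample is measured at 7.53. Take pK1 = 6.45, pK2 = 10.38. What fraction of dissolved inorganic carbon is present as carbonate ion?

α₂ = 0.00130

α₂ = 1 / (1 + [H⁺]/K2 + [H⁺]²/(K1K2)) = 1 / (1 + 10^+2.85 + 10^+1.77)
   = 1 / (1 + 707.95 + 58.884) = 1/767.83 = 0.001302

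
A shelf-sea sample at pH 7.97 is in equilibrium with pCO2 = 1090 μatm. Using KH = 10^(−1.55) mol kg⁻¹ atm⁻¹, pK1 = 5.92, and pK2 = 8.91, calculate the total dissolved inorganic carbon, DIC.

[CO2*] = KH · pCO2 = 10^(−1.55) × 1090×10^-6 = 3.072×10^-5 mol/kg
α₀ = 1/(1 + K1/[H⁺] + K1K2/[H⁺]²) = 1/(1 + 10^+2.05 + 10^+1.11) = 0.007931
DIC = [CO2*]/α₀ = 3.072×10^-5 / 0.007931 = 3.87 mmol/kg

DIC = 3.87 mmol/kg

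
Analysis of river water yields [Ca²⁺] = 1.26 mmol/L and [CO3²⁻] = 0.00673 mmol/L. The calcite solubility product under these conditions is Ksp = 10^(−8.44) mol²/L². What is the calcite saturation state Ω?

Ω = 2.34

Ksp = 10^(−8.44) = 3.631×10^-9
Ω = [Ca²⁺][CO3²⁻]/Ksp = (1.26×10^-3)(0.00673×10^-3) / 3.631×10^-9 = 2.34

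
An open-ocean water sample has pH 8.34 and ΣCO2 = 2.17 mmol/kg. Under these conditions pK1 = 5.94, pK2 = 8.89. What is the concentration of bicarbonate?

[HCO3⁻] = 1.69 mmol/kg

α₁ = 1 / (1 + [H⁺]/K1 + K2/[H⁺]) = 1 / (1 + 10^-2.40 + 10^-0.55)
   = 1 / (1 + 0.0039811 + 0.28184) = 1/1.2858 = 0.7777
[HCO3⁻] = α₁ × DIC = 0.7777 × 2.17 = 1.69 mmol/kg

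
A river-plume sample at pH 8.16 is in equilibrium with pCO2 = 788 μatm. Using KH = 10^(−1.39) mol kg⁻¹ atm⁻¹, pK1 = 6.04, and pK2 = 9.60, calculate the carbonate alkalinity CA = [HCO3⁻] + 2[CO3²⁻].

CA = 4.54 mmol/kg

[CO2*] = KH · pCO2 = 10^(−1.39) × 788×10^-6 = 3.210×10^-5 mol/kg
α₀ = 1/(1 + K1/[H⁺] + K1K2/[H⁺]²) = 1/(1 + 10^+2.12 + 10^+0.68) = 0.007267
DIC = [CO2*]/α₀ = 3.210×10^-5 / 0.007267 = 4.418 mmol/kg
CA = (α₁ + 2α₂)·DIC = (0.9580 + 2×0.03478) × 4.418 = 4.54 mmol/kg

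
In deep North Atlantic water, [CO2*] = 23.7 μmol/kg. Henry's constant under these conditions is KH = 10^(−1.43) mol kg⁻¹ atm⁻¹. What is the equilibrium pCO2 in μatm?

KH = 10^(−1.43) = 3.715×10^-2 mol kg⁻¹ atm⁻¹
pCO2 = [CO2*]/KH = 23.7×10^-6 / 3.715×10^-2 = 6.38×10^-4 atm = 638 μatm

pCO2 = 638 μatm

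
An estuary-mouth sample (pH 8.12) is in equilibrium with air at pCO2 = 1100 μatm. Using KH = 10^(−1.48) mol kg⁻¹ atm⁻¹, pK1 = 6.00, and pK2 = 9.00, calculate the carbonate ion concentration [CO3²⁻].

[CO2*] = KH · pCO2 = 10^(−1.48) × 1100×10^-6 = 3.642×10^-5 mol/kg
α₀ = 1/(1 + K1/[H⁺] + K1K2/[H⁺]²) = 1/(1 + 10^+2.12 + 10^+1.24) = 0.006658
DIC = [CO2*]/α₀ = 3.642×10^-5 / 0.006658 = 5.471 mmol/kg
[CO3²⁻] = α₂·DIC; α₂ = 0.1157, so [CO3²⁻] = 0.1157 × 5.471 = 0.633 mmol/kg

[CO3²⁻] = 0.633 mmol/kg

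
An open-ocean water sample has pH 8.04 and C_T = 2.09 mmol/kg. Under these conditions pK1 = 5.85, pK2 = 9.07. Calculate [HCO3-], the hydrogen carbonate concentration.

[HCO3⁻] = 1.90 mmol/kg

α₁ = 1 / (1 + [H⁺]/K1 + K2/[H⁺]) = 1 / (1 + 10^-2.19 + 10^-1.03)
   = 1 / (1 + 0.0064565 + 0.093325) = 1/1.0998 = 0.9093
[HCO3⁻] = α₁ × DIC = 0.9093 × 2.09 = 1.90 mmol/kg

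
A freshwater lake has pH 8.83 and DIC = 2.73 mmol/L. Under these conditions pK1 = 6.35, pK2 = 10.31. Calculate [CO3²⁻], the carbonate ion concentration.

α₂ = 1 / (1 + [H⁺]/K2 + [H⁺]²/(K1K2)) = 1 / (1 + 10^+1.48 + 10^-1.00)
   = 1 / (1 + 30.200 + 0.10000) = 1/31.300 = 0.03195
[CO3²⁻] = α₂ × DIC = 0.03195 × 2.73 = 0.0872 mmol/L

[CO3²⁻] = 0.0872 mmol/L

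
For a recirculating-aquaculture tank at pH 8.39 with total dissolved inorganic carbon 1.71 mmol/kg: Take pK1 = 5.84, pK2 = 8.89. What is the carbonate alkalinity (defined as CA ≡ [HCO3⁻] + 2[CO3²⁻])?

CA = [HCO3⁻] + 2[CO3²⁻] = (α₁ + 2α₂)·DIC
At pH 8.39: [H⁺]/K1 = 10^-2.55 = 0.0028184, K2/[H⁺] = 10^-0.50 = 0.31623
α₁ = 1/(1 + 0.0028184 + 0.31623) = 1/1.3190 = 0.7581; α₂ = α₁·K2/[H⁺] = 0.2397
α₁ + 2α₂ = 1.2376
CA = 1.2376 × 1.71 = 2.12 mmol/kg

CA = 2.12 mmol/kg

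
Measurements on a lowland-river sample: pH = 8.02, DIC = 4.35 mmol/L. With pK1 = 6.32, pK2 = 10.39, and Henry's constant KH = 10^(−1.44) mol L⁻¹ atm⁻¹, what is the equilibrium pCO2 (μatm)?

α₀ = 1 / (1 + K1/[H⁺] + K1K2/[H⁺]²) = 1 / (1 + 10^+1.70 + 10^-0.67)
   = 1 / (1 + 50.119 + 0.21380) = 1/51.333 = 0.01948
[CO2*] = α₀ × DIC = 0.01948 × 4.35 = 0.08474 mmol/L
pCO2 = [CO2*]/KH = 8.474×10^-5 / 3.631×10^-2 = 2330 μatm

pCO2 = 2330 μatm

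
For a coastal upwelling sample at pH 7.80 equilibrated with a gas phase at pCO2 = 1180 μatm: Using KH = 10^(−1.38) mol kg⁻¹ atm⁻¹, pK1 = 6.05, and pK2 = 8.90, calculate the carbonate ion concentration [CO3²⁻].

[CO2*] = KH · pCO2 = 10^(−1.38) × 1180×10^-6 = 4.919×10^-5 mol/kg
α₀ = 1/(1 + K1/[H⁺] + K1K2/[H⁺]²) = 1/(1 + 10^+1.75 + 10^+0.65) = 0.01621
DIC = [CO2*]/α₀ = 4.919×10^-5 / 0.01621 = 3.035 mmol/kg
[CO3²⁻] = α₂·DIC; α₂ = 0.07239, so [CO3²⁻] = 0.07239 × 3.035 = 0.220 mmol/kg

[CO3²⁻] = 0.220 mmol/kg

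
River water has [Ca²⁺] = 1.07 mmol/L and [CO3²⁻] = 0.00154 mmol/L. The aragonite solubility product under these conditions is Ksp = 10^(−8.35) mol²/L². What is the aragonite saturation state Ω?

Ksp = 10^(−8.35) = 4.467×10^-9
Ω = [Ca²⁺][CO3²⁻]/Ksp = (1.07×10^-3)(0.00154×10^-3) / 4.467×10^-9 = 0.369

Ω = 0.369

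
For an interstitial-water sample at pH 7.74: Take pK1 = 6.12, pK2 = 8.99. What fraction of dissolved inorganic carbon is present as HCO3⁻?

α₁ = 1 / (1 + [H⁺]/K1 + K2/[H⁺]) = 1 / (1 + 10^-1.62 + 10^-1.25)
   = 1 / (1 + 0.023988 + 0.056234) = 1/1.0802 = 0.9257

α₁ = 0.926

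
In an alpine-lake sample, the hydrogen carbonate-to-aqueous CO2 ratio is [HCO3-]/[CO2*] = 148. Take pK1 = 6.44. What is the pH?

From K1 = [H⁺][HCO3-]/[CO2*]:  pH = pK1 + log₁₀([HCO3-]/[CO2*])
log₁₀(148) = +2.170
pH = 6.44 + (+2.170) = 8.61

pH = 8.61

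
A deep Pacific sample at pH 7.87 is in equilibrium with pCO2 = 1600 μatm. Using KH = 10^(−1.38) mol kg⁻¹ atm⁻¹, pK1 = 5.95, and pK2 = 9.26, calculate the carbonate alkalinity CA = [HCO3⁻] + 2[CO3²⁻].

[CO2*] = KH · pCO2 = 10^(−1.38) × 1600×10^-6 = 6.670×10^-5 mol/kg
α₀ = 1/(1 + K1/[H⁺] + K1K2/[H⁺]²) = 1/(1 + 10^+1.92 + 10^+0.53) = 0.01142
DIC = [CO2*]/α₀ = 6.670×10^-5 / 0.01142 = 5.840 mmol/kg
CA = (α₁ + 2α₂)·DIC = (0.9499 + 2×0.03870) × 5.840 = 6.00 mmol/kg

CA = 6.00 mmol/kg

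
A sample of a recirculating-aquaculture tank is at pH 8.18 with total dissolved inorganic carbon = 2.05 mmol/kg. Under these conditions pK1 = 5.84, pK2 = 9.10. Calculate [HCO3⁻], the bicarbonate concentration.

α₁ = 1 / (1 + [H⁺]/K1 + K2/[H⁺]) = 1 / (1 + 10^-2.34 + 10^-0.92)
   = 1 / (1 + 0.0045709 + 0.12023) = 1/1.1248 = 0.8890
[HCO3⁻] = α₁ × DIC = 0.8890 × 2.05 = 1.82 mmol/kg

[HCO3⁻] = 1.82 mmol/kg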